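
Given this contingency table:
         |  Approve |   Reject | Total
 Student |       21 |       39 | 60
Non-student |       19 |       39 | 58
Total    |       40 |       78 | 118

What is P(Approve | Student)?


P(Approve | Student) = 21/(21+39) = 21/60 = 7/20

P(Approve|Student) = 7/20 ≈ 35.00%


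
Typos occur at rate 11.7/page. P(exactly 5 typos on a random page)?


Poisson(λ=11.7): P(X=5) = e^(-λ)×λ^k/k!
= e^(-11.7) × 11.7^5 / 5!
≈ 8.293819161e-06 × 219244.80357 / 120 ≈ 0.015153

P(X=5) ≈ 0.015153 ≈ 1.52%


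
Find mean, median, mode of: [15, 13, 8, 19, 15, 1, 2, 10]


Sorted: [1, 2, 8, 10, 13, 15, 15, 19]
Mean = 83/8
Median = 23/2
Freq: {15: 2, 13: 1, 8: 1, 19: 1, 1: 1, 2: 1, 10: 1}
Mode: [15]

Mean=83/8, Median=23/2, Mode=15


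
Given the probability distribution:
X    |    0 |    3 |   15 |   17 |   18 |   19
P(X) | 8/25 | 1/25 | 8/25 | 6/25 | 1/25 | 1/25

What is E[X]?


E[X] = Σ x·P(X=x)
= (0)×(8/25) + (3)×(1/25) + (15)×(8/25) + (17)×(6/25) + (18)×(1/25) + (19)×(1/25)
= 262/25

E[X] = 262/25


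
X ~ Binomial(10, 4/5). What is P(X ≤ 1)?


P(X ≤ 1) = Σ P(X=i) for i=0..1
P(X=0) = 1/9765625
P(X=1) = 8/1953125
Sum = 41/9765625

P(X ≤ 1) = 41/9765625 ≈ 0.00%


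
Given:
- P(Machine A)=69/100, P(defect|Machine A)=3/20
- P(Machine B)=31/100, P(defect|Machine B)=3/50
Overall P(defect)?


P(B) = Σ P(B|Aᵢ)×P(Aᵢ)
  3/20×69/100 = 207/2000
  3/50×31/100 = 93/5000
Sum = 1221/10000

P(defect) = 1221/10000 ≈ 12.21%


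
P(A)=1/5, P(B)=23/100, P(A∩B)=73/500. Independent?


P(A)×P(B) = 23/500
P(A∩B) = 73/500
Not equal → NOT independent

No, not independent


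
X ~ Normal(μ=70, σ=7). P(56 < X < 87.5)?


z₁=(56-70)/7=-2.0, z₂=(87.5-70)/7=2.5
P = Φ(2.5) - Φ(-2.0) = 0.993790 - 0.022750 = 0.971040 ≈ 0.9710

P(56 < X < 87.5) ≈ 0.9710


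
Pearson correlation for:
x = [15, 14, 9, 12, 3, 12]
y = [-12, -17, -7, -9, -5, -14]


n=6, Σx=65, Σy=-64, Σxy=-772, Σx²=799, Σy²=784
r = (6×(-772) - 65×(-64))/√((6×799 - 65²)(6×784 - (-64)²))
= -472/√(569×608) = -472/√345952 ≈ -472/588.1768 ≈ -0.8025

r ≈ -0.8025


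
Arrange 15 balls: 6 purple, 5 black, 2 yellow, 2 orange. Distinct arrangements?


15!/(6!×5!×2!×2!) = 3783780

3783780


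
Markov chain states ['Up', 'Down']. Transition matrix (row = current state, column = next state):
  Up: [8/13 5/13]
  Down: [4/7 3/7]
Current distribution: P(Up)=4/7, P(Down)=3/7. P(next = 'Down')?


P(next=Down) = Σᵢ P(now=i)×P(i→Down)
= 4/7×5/13 + 3/7×3/7
= 20/91 + 9/49 = 257/637

P = 257/637 ≈ 0.4035


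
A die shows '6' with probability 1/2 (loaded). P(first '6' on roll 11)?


Geometric: P(X=11) = (1-p)^(k-1)×p = (1/2)^10×1/2 = 1/2048

P(X=11) = 1/2048 ≈ 0.05%


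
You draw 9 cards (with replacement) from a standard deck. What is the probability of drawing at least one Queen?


P(not a Queen) = 48/52 = 12/13
P(none in 9 draws) = (12/13)^9 = 5159780352/10604499373
P(≥1 Queen) = 1 - 5159780352/10604499373 = 5444719021/10604499373

P = 5444719021/10604499373 ≈ 51.34%


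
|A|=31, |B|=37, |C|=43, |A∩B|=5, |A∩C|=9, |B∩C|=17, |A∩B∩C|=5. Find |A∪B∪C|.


|A∪B∪C| = 31+37+43-5-9-17+5 = 85

|A∪B∪C| = 85


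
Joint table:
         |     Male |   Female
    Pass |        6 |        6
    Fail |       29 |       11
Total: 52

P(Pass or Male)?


P(Pass∨Male) = P(Pass) + P(Male) - P(Pass∧Male)
= (12 + 35 - 6)/52 = 41/52

P = 41/52 ≈ 78.85%


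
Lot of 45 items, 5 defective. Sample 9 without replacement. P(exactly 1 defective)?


Hypergeometric: C(5,1)×C(40,8)/C(45,9)
= 5×76904685/886163135 = 765/1763

P(X=1) = 765/1763 ≈ 43.39%


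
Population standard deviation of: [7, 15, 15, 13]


Mean = 50/4 = 25/2
  (7-25/2)²=121/4
  (15-25/2)²=25/4
  (15-25/2)²=25/4
  (13-25/2)²=1/4
Σ(x-μ)² = 43
σ² = 43/4

σ = √(43/4) ≈ 3.2787


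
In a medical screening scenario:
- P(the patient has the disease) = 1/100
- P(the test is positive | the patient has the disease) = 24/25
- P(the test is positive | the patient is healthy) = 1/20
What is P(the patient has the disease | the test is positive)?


Using Bayes' theorem:
P(A|B) = P(B|A)·P(A) / P(B)

P(the test is positive) = 24/25 × 1/100 + 1/20 × 99/100
= 6/625 + 99/2000 = 591/10000

P(the patient has the disease|the test is positive) = (6/625) / (591/10000) = 32/197

P(the patient has the disease|the test is positive) = 32/197 ≈ 16.24%


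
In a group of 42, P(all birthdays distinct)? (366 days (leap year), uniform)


P(all different) = Π(366-i)/366 for i=0..41
= (366/366)×(365/366)×...×(325/366)
= 0.086572

P ≈ 0.0866 ≈ 8.66%


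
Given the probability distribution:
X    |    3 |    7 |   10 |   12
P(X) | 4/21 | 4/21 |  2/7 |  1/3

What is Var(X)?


E[X] = 184/21
E[X²] = 1840/21
Var(X) = E[X²] - (E[X])² = 1840/21 - 33856/441 = 4784/441

Var(X) = 4784/441 ≈ 10.8481


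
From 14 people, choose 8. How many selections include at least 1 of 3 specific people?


Complement: C(14,8) - C(11,8) = 3003 - 165 = 2838

2838


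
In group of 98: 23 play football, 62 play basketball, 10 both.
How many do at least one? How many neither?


|A∪B| = 23+62-10 = 75
Neither = 98-75 = 23

At least one: 75; Neither: 23


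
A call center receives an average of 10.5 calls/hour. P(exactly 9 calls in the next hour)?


Poisson(λ=10.5): P(X=9) = e^(-λ)×λ^k/k!
= e^(-10.5) × 10.5^9 / 9!
≈ 2.753644935e-05 × 1551328215.98 / 362880 ≈ 0.117720

P(X=9) ≈ 0.117720 ≈ 11.77%


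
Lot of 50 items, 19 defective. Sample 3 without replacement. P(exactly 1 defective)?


Hypergeometric: C(19,1)×C(31,2)/C(50,3)
= 19×465/19600 = 1767/3920

P(X=1) = 1767/3920 ≈ 45.08%


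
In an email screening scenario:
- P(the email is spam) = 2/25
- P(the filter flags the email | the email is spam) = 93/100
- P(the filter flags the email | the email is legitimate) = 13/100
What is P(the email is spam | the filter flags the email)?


Using Bayes' theorem:
P(A|B) = P(B|A)·P(A) / P(B)

P(the filter flags the email) = 93/100 × 2/25 + 13/100 × 23/25
= 93/1250 + 299/2500 = 97/500

P(the email is spam|the filter flags the email) = (93/1250) / (97/500) = 186/485

P(the email is spam|the filter flags the email) = 186/485 ≈ 38.35%


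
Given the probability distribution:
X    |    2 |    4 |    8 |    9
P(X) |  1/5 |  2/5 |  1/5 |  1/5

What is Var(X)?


E[X] = 27/5
E[X²] = 181/5
Var(X) = E[X²] - (E[X])² = 181/5 - 729/25 = 176/25

Var(X) = 176/25 ≈ 7.0400


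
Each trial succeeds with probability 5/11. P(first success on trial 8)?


Geometric: P(X=8) = (1-p)^(k-1)×p = (6/11)^7×5/11 = 1399680/214358881

P(X=8) = 1399680/214358881 ≈ 0.65%


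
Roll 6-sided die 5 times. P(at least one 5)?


P(no 5)^5 = (5/6)^5 = 3125/7776
P(≥1) = 1 - 3125/7776 = 4651/7776

P = 4651/7776 ≈ 59.81%


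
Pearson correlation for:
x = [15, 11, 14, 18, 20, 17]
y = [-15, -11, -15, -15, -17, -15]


n=6, Σx=95, Σy=-88, Σxy=-1421, Σx²=1555, Σy²=1310
r = (6×(-1421) - 95×(-88))/√((6×1555 - 95²)(6×1310 - (-88)²))
= -166/√(305×116) = -166/√35380 ≈ -166/188.0957 ≈ -0.8825

r ≈ -0.8825


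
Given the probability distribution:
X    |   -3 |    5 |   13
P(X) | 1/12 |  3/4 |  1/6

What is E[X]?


E[X] = Σ x·P(X=x)
= (-3)×(1/12) + (5)×(3/4) + (13)×(1/6)
= 17/3

E[X] = 17/3


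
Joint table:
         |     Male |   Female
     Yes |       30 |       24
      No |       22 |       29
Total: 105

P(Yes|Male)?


P(Yes|Male) = 30/(30+22) = 30/52 = 15/26

P = 15/26 ≈ 57.69%


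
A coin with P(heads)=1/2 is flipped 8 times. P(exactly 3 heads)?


Binomial: P(X=3) = C(8,3)×p^3×(1-p)^5
= 56 × 1/8 × 1/32 = 7/32

P(X=3) = 7/32 ≈ 21.88%


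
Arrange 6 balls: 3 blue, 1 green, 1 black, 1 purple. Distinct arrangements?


6!/(3!×1!×1!×1!) = 120

120


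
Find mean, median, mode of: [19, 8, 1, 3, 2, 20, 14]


Sorted: [1, 2, 3, 8, 14, 19, 20]
Mean = 67/7
Median = 8
Freq: {19: 1, 8: 1, 1: 1, 3: 1, 2: 1, 20: 1, 14: 1}
Mode: No mode

Mean=67/7, Median=8, Mode=No mode


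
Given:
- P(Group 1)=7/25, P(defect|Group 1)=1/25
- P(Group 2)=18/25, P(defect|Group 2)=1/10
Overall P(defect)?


P(B) = Σ P(B|Aᵢ)×P(Aᵢ)
  1/25×7/25 = 7/625
  1/10×18/25 = 9/125
Sum = 52/625

P(defect) = 52/625 ≈ 8.32%


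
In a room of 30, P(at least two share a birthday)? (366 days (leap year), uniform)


P(all different) = Π(366-i)/366 for i=0..29
= 0.294697
P(match) = 1 - 0.294697 = 0.705303

P ≈ 0.7053 ≈ 70.53%


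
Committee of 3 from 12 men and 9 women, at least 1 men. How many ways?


Count by #men:
  1M,2W: C(12,1)×C(9,2)=432
  2M,1W: C(12,2)×C(9,1)=594
  3M,0W: C(12,3)×C(9,0)=220
Total = 1246

1246


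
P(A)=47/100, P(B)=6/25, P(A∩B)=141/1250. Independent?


P(A)×P(B) = 141/1250
P(A∩B) = 141/1250
Equal ✓ → Independent

Yes, independent


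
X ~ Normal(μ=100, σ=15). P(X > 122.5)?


z = (122.5-100)/15 = 1.5
P(X > 122.5) = 1 - P(Z ≤ 1.5) = 1 - 0.9332 = 0.0668

P(X > 122.5) ≈ 0.0668


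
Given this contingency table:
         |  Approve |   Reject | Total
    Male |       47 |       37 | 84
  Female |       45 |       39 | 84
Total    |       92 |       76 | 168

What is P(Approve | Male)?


P(Approve | Male) = 47/(47+37) = 47/84

P(Approve|Male) = 47/84 ≈ 55.95%


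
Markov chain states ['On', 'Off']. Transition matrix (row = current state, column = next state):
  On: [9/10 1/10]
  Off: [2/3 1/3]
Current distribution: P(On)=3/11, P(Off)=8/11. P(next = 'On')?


P(next=On) = Σᵢ P(now=i)×P(i→On)
= 3/11×9/10 + 8/11×2/3
= 27/110 + 16/33 = 241/330

P = 241/330 ≈ 0.7303


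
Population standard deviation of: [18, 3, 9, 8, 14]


Mean = 52/5
  (18-52/5)²=1444/25
  (3-52/5)²=1369/25
  (9-52/5)²=49/25
  (8-52/5)²=144/25
  (14-52/5)²=324/25
Σ(x-μ)² = 666/5
σ² = (666/5)/5 = 666/25

σ = √(666/25) ≈ 5.1614


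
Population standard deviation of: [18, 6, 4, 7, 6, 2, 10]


Mean = 53/7
  (18-53/7)²=5329/49
  (6-53/7)²=121/49
  (4-53/7)²=625/49
  (7-53/7)²=16/49
  (6-53/7)²=121/49
  (2-53/7)²=1521/49
  (10-53/7)²=289/49
Σ(x-μ)² = 1146/7
σ² = (1146/7)/7 = 1146/49

σ = √(1146/49) ≈ 4.8361


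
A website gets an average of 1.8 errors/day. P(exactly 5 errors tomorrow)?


Poisson(λ=1.8): P(X=5) = e^(-λ)×λ^k/k!
= e^(-1.8) × 1.8^5 / 5!
≈ 0.1652988882 × 18.89568 / 120 ≈ 0.026029

P(X=5) ≈ 0.026029 ≈ 2.60%


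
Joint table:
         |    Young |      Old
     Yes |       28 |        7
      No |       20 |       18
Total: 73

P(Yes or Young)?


P(Yes∨Young) = P(Yes) + P(Young) - P(Yes∧Young)
= (35 + 48 - 28)/73 = 55/73

P = 55/73 ≈ 75.34%


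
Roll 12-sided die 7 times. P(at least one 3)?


P(no 3)^7 = (11/12)^7 = 19487171/35831808
P(≥1) = 1 - 19487171/35831808 = 16344637/35831808

P = 16344637/35831808 ≈ 45.61%


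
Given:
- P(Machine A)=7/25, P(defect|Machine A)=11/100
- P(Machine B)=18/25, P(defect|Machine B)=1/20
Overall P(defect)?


P(B) = Σ P(B|Aᵢ)×P(Aᵢ)
  11/100×7/25 = 77/2500
  1/20×18/25 = 9/250
Sum = 167/2500

P(defect) = 167/2500 ≈ 6.68%


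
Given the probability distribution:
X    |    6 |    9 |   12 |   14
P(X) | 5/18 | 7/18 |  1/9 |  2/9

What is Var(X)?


E[X] = 173/18
E[X²] = 1819/18
Var(X) = E[X²] - (E[X])² = 1819/18 - 29929/324 = 2813/324

Var(X) = 2813/324 ≈ 8.6821


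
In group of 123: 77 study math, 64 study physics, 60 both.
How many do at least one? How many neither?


|A∪B| = 77+64-60 = 81
Neither = 123-81 = 42

At least one: 81; Neither: 42


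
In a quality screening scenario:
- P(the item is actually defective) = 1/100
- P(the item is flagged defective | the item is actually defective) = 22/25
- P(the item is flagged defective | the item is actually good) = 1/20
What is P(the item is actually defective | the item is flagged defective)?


Using Bayes' theorem:
P(A|B) = P(B|A)·P(A) / P(B)

P(the item is flagged defective) = 22/25 × 1/100 + 1/20 × 99/100
= 11/1250 + 99/2000 = 583/10000

P(the item is actually defective|the item is flagged defective) = (11/1250) / (583/10000) = 8/53

P(the item is actually defective|the item is flagged defective) = 8/53 ≈ 15.09%


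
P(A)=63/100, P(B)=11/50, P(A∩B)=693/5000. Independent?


P(A)×P(B) = 693/5000
P(A∩B) = 693/5000
Equal ✓ → Independent

Yes, independent


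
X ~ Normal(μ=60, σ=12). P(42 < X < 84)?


z₁=(42-60)/12=-1.5, z₂=(84-60)/12=2.0
P = Φ(2.0) - Φ(-1.5) = 0.977250 - 0.066807 = 0.910443 ≈ 0.9104

P(42 < X < 84) ≈ 0.9104


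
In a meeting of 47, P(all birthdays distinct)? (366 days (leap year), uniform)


P(all different) = Π(366-i)/366 for i=0..46
= (366/366)×(365/366)×...×(320/366)
= 0.045628

P ≈ 0.0456 ≈ 4.56%


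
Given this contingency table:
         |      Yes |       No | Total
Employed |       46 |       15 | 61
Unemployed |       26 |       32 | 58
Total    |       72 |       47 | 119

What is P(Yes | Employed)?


P(Yes | Employed) = 46/(46+15) = 46/61

P(Yes|Employed) = 46/61 ≈ 75.41%


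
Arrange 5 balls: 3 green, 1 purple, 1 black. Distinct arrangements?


5!/(3!×1!×1!) = 20

20


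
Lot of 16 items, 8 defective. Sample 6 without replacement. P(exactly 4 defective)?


Hypergeometric: C(8,4)×C(8,2)/C(16,6)
= 70×28/8008 = 35/143

P(X=4) = 35/143 ≈ 24.48%


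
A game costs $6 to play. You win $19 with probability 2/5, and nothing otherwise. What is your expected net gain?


E[gain] = (19-6)×2/5 + (-6)×3/5
= 26/5 - 18/5 = 8/5

Expected net gain = $8/5 ≈ $1.60


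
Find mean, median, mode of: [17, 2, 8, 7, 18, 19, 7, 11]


Sorted: [2, 7, 7, 8, 11, 17, 18, 19]
Mean = 89/8
Median = 19/2
Freq: {17: 1, 2: 1, 8: 1, 7: 2, 18: 1, 19: 1, 11: 1}
Mode: [7]

Mean=89/8, Median=19/2, Mode=7


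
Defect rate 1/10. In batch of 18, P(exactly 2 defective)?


Binomial: P(X=2) = C(18,2)×p^2×(1-p)^16
= 153 × 1/100 × 1853020188851841/10000000000000000 = 283512088894331673/1000000000000000000

P(X=2) = 283512088894331673/1000000000000000000 ≈ 28.35%


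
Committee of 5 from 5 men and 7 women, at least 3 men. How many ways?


Count by #men:
  3M,2W: C(5,3)×C(7,2)=210
  4M,1W: C(5,4)×C(7,1)=35
  5M,0W: C(5,5)×C(7,0)=1
Total = 246

246


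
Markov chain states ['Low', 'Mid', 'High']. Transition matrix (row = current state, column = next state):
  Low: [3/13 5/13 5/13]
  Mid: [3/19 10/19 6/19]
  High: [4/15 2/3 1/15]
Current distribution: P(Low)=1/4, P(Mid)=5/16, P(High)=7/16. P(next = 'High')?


P(next=High) = Σᵢ P(now=i)×P(i→High)
= 1/4×5/13 + 5/16×6/19 + 7/16×1/15
= 5/52 + 15/152 + 7/240 = 13279/59280

P = 13279/59280 ≈ 0.2240


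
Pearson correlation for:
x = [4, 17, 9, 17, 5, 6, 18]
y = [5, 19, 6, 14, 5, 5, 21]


n=7, Σx=76, Σy=75, Σxy=1068, Σx²=1060, Σy²=1109
r = (7×1068 - 76×75)/√((7×1060 - 76²)(7×1109 - 75²))
= 1776/√(1644×2138) = 1776/√3514872 ≈ 1776/1874.7992 ≈ 0.9473

r ≈ 0.9473


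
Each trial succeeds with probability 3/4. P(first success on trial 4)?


Geometric: P(X=4) = (1-p)^(k-1)×p = (1/4)^3×3/4 = 3/256

P(X=4) = 3/256 ≈ 1.17%


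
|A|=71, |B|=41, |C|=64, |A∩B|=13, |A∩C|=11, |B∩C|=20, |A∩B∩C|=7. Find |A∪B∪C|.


|A∪B∪C| = 71+41+64-13-11-20+7 = 139

|A∪B∪C| = 139


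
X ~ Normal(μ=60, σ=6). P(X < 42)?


z = (42-60)/6 = -3.0
P(Z < -3.0) = 0.0013

P(X < 42) ≈ 0.0013


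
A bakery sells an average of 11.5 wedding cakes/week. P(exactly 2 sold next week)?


Poisson(λ=11.5): P(X=2) = e^(-λ)×λ^k/k!
= e^(-11.5) × 11.5^2 / 2!
≈ 1.01300936e-05 × 132.25 / 2 ≈ 0.000670

P(X=2) ≈ 0.000670 ≈ 0.07%


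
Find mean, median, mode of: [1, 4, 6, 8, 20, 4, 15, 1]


Sorted: [1, 1, 4, 4, 6, 8, 15, 20]
Mean = 59/8
Median = 5
Freq: {1: 2, 4: 2, 6: 1, 8: 1, 20: 1, 15: 1}
Mode: [1, 4]

Mean=59/8, Median=5, Mode=[1, 4]


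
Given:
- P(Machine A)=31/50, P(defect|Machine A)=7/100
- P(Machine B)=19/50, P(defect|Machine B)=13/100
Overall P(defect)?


P(B) = Σ P(B|Aᵢ)×P(Aᵢ)
  7/100×31/50 = 217/5000
  13/100×19/50 = 247/5000
Sum = 58/625

P(defect) = 58/625 ≈ 9.28%


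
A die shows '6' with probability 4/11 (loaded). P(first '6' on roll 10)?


Geometric: P(X=10) = (1-p)^(k-1)×p = (7/11)^9×4/11 = 161414428/25937424601

P(X=10) = 161414428/25937424601 ≈ 0.62%


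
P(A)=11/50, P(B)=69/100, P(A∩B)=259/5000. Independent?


P(A)×P(B) = 759/5000
P(A∩B) = 259/5000
Not equal → NOT independent

No, not independent


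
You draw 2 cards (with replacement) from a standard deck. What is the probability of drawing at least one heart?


P(not a heart) = 39/52 = 3/4
P(none in 2 draws) = (3/4)^2 = 9/16
P(≥1 heart) = 1 - 9/16 = 7/16

P = 7/16 ≈ 43.75%


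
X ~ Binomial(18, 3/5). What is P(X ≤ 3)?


P(X ≤ 3) = Σ P(X=i) for i=0..3
P(X=0) = 262144/3814697265625
P(X=1) = 7077888/3814697265625
P(X=2) = 90243072/3814697265625
P(X=3) = 721944576/3814697265625
Sum = 163905536/762939453125

P(X ≤ 3) = 163905536/762939453125 ≈ 0.02%


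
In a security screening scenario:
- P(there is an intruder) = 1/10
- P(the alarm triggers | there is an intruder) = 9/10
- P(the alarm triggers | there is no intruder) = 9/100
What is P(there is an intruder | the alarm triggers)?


Using Bayes' theorem:
P(A|B) = P(B|A)·P(A) / P(B)

P(the alarm triggers) = 9/10 × 1/10 + 9/100 × 9/10
= 9/100 + 81/1000 = 171/1000

P(there is an intruder|the alarm triggers) = (9/100) / (171/1000) = 10/19

P(there is an intruder|the alarm triggers) = 10/19 ≈ 52.63%


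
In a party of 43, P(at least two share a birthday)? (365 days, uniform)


P(all different) = Π(365-i)/365 for i=0..42
= 0.076077
P(match) = 1 - 0.076077 = 0.923923

P ≈ 0.9239 ≈ 92.39%


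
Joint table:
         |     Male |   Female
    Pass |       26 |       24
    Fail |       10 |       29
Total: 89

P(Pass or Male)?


P(Pass∨Male) = P(Pass) + P(Male) - P(Pass∧Male)
= (50 + 36 - 26)/89 = 60/89

P = 60/89 ≈ 67.42%


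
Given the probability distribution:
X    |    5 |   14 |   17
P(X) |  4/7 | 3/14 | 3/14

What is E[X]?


E[X] = Σ x·P(X=x)
= (5)×(4/7) + (14)×(3/14) + (17)×(3/14)
= 19/2

E[X] = 19/2


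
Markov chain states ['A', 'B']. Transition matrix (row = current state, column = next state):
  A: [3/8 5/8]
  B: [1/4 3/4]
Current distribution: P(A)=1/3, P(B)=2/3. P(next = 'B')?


P(next=B) = Σᵢ P(now=i)×P(i→B)
= 1/3×5/8 + 2/3×3/4
= 5/24 + 1/2 = 17/24

P = 17/24 ≈ 0.7083


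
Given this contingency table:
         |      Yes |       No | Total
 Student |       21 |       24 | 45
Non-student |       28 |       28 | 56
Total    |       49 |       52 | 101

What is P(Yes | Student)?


P(Yes | Student) = 21/(21+24) = 21/45 = 7/15

P(Yes|Student) = 7/15 ≈ 46.67%


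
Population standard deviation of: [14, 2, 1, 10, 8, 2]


Mean = 37/6
  (14-37/6)²=2209/36
  (2-37/6)²=625/36
  (1-37/6)²=961/36
  (10-37/6)²=529/36
  (8-37/6)²=121/36
  (2-37/6)²=625/36
Σ(x-μ)² = 845/6
σ² = (845/6)/6 = 845/36

σ = √(845/36) ≈ 4.8448


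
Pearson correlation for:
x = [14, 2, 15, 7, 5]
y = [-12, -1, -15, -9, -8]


n=5, Σx=43, Σy=-45, Σxy=-498, Σx²=499, Σy²=515
r = (5×(-498) - 43×(-45))/√((5×499 - 43²)(5×515 - (-45)²))
= -555/√(646×550) = -555/√355300 ≈ -555/596.0705 ≈ -0.9311

r ≈ -0.9311


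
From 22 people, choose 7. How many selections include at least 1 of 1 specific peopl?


Complement: C(22,7) - C(21,7) = 170544 - 116280 = 54264

54264


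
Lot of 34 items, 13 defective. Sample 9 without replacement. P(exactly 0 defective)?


Hypergeometric: C(13,0)×C(21,9)/C(34,9)
= 1×293930/52451256 = 665/118668

P(X=0) = 665/118668 ≈ 0.56%


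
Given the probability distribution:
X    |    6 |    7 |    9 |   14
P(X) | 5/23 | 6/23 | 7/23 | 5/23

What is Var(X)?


E[X] = 205/23
E[X²] = 2021/23
Var(X) = E[X²] - (E[X])² = 2021/23 - 42025/529 = 4458/529

Var(X) = 4458/529 ≈ 8.4272


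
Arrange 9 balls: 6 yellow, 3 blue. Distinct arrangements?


9!/(6!×3!) = 84

84


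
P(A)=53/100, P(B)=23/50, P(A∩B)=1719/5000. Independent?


P(A)×P(B) = 1219/5000
P(A∩B) = 1719/5000
Not equal → NOT independent

No, not independent


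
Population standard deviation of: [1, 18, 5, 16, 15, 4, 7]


Mean = 66/7
  (1-66/7)²=3481/49
  (18-66/7)²=3600/49
  (5-66/7)²=961/49
  (16-66/7)²=2116/49
  (15-66/7)²=1521/49
  (4-66/7)²=1444/49
  (7-66/7)²=289/49
Σ(x-μ)² = 1916/7
σ² = (1916/7)/7 = 1916/49

σ = √(1916/49) ≈ 6.2532


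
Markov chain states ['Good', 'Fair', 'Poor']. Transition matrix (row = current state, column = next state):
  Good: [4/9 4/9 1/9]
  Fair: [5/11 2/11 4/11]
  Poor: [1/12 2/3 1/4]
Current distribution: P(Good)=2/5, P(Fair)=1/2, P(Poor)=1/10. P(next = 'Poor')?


P(next=Poor) = Σᵢ P(now=i)×P(i→Poor)
= 2/5×1/9 + 1/2×4/11 + 1/10×1/4
= 2/45 + 2/11 + 1/40 = 199/792

P = 199/792 ≈ 0.2513


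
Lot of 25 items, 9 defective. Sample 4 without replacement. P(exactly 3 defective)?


Hypergeometric: C(9,3)×C(16,1)/C(25,4)
= 84×16/12650 = 672/6325

P(X=3) = 672/6325 ≈ 10.62%


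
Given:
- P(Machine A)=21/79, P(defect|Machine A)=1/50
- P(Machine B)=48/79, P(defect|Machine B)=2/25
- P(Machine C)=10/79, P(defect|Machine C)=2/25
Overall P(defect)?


P(B) = Σ P(B|Aᵢ)×P(Aᵢ)
  1/50×21/79 = 21/3950
  2/25×48/79 = 96/1975
  2/25×10/79 = 4/395
Sum = 253/3950

P(defect) = 253/3950 ≈ 6.41%


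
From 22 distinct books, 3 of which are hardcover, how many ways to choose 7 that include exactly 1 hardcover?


Choose 1 of the 3 hardcovers and 6 of the other 19 books:
C(3,1)×C(19,6) = 3×27132 = 81396

81396


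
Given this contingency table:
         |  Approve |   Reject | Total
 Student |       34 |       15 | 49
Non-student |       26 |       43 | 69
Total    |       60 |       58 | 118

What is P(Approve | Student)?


P(Approve | Student) = 34/(34+15) = 34/49

P(Approve|Student) = 34/49 ≈ 69.39%


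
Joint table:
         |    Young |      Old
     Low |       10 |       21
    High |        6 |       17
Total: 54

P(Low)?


P(Low) = (10+21)/54 = 31/54

P(Low) = 31/54 ≈ 57.41%


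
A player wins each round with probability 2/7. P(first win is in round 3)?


Geometric: P(X=3) = (1-p)^(k-1)×p = (5/7)^2×2/7 = 50/343

P(X=3) = 50/343 ≈ 14.58%


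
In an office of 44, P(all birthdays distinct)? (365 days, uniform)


P(all different) = Π(365-i)/365 for i=0..43
= (365/365)×(364/365)×...×(322/365)
= 0.067115

P ≈ 0.0671 ≈ 6.71%


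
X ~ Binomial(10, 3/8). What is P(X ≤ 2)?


P(X ≤ 2) = Σ P(X=i) for i=0..2
P(X=0) = 9765625/1073741824
P(X=1) = 29296875/536870912
P(X=2) = 158203125/1073741824
Sum = 56640625/268435456

P(X ≤ 2) = 56640625/268435456 ≈ 21.10%


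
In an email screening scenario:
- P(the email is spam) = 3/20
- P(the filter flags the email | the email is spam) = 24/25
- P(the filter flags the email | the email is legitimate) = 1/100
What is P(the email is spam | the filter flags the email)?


Using Bayes' theorem:
P(A|B) = P(B|A)·P(A) / P(B)

P(the filter flags the email) = 24/25 × 3/20 + 1/100 × 17/20
= 18/125 + 17/2000 = 61/400

P(the email is spam|the filter flags the email) = (18/125) / (61/400) = 288/305

P(the email is spam|the filter flags the email) = 288/305 ≈ 94.43%


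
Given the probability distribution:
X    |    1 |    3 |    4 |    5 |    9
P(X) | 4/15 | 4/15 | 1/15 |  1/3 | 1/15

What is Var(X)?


E[X] = 18/5
E[X²] = 262/15
Var(X) = E[X²] - (E[X])² = 262/15 - 324/25 = 338/75

Var(X) = 338/75 ≈ 4.5067


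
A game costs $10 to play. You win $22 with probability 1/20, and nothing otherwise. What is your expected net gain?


E[gain] = (22-10)×1/20 + (-10)×19/20
= 3/5 - 19/2 = -89/10

Expected net gain = $-89/10 ≈ $-8.90


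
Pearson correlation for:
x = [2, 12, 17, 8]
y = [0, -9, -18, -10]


n=4, Σx=39, Σy=-37, Σxy=-494, Σx²=501, Σy²=505
r = (4×(-494) - 39×(-37))/√((4×501 - 39²)(4×505 - (-37)²))
= -533/√(483×651) = -533/√314433 ≈ -533/560.7433 ≈ -0.9505

r ≈ -0.9505


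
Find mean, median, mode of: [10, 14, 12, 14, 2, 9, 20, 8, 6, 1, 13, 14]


Sorted: [1, 2, 6, 8, 9, 10, 12, 13, 14, 14, 14, 20]
Mean = 123/12 = 41/4
Median = 11
Freq: {10: 1, 14: 3, 12: 1, 2: 1, 9: 1, 20: 1, 8: 1, 6: 1, 1: 1, 13: 1}
Mode: [14]

Mean=41/4, Median=11, Mode=14


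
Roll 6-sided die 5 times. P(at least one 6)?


P(no 6)^5 = (5/6)^5 = 3125/7776
P(≥1) = 1 - 3125/7776 = 4651/7776

P = 4651/7776 ≈ 59.81%


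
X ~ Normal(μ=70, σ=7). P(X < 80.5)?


z = (80.5-70)/7 = 1.5
P(Z < 1.5) = 0.9332

P(X < 80.5) ≈ 0.9332


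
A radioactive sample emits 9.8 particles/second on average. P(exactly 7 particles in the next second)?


Poisson(λ=9.8): P(X=7) = e^(-λ)×λ^k/k!
= e^(-9.8) × 9.8^7 / 7!
≈ 5.545159943e-05 × 8681255.33247 / 5040 ≈ 0.095514

P(X=7) ≈ 0.095514 ≈ 9.55%


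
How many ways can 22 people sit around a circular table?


Circular arrangements of 22 distinct objects: fix one position to break rotational symmetry.
(n-1)! = 21! = 51090942171709440000

51090942171709440000


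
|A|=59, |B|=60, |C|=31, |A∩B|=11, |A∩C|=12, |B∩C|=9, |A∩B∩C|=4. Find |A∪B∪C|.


|A∪B∪C| = 59+60+31-11-12-9+4 = 122

|A∪B∪C| = 122


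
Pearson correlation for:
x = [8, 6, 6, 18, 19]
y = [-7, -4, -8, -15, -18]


n=5, Σx=57, Σy=-52, Σxy=-740, Σx²=821, Σy²=678
r = (5×(-740) - 57×(-52))/√((5×821 - 57²)(5×678 - (-52)²))
= -736/√(856×686) = -736/√587216 ≈ -736/766.3002 ≈ -0.9605

r ≈ -0.9605


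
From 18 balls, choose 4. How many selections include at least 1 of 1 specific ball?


Complement: C(18,4) - C(17,4) = 3060 - 2380 = 680

680


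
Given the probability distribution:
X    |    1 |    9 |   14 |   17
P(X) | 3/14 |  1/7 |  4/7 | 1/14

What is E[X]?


E[X] = Σ x·P(X=x)
= (1)×(3/14) + (9)×(1/7) + (14)×(4/7) + (17)×(1/14)
= 75/7

E[X] = 75/7


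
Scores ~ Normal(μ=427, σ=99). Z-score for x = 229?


z = (x - μ)/σ = (229 - 427)/99 = -2.0

z = -2.0


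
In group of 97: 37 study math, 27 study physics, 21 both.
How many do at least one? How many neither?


|A∪B| = 37+27-21 = 43
Neither = 97-43 = 54

At least one: 43; Neither: 54


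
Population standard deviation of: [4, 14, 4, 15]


Mean = 37/4
  (4-37/4)²=441/16
  (14-37/4)²=361/16
  (4-37/4)²=441/16
  (15-37/4)²=529/16
Σ(x-μ)² = 443/4
σ² = (443/4)/4 = 443/16

σ = √(443/16) ≈ 5.2619


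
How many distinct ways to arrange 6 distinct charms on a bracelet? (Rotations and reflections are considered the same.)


Free circular arrangements: rotations and reflections both identified.
(n-1)!/2 = 5!/2 = 120/2 = 60

60


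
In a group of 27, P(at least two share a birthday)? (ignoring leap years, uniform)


P(all different) = Π(365-i)/365 for i=0..26
= 0.373141
P(match) = 1 - 0.373141 = 0.626859

P ≈ 0.6269 ≈ 62.69%


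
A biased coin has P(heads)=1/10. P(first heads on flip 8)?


Geometric: P(X=8) = (1-p)^(k-1)×p = (9/10)^7×1/10 = 4782969/100000000

P(X=8) = 4782969/100000000 ≈ 4.78%


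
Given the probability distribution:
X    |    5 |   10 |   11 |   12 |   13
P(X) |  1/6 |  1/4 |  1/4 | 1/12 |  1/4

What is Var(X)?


E[X] = 31/3
E[X²] = 341/3
Var(X) = E[X²] - (E[X])² = 341/3 - 961/9 = 62/9

Var(X) = 62/9 ≈ 6.8889


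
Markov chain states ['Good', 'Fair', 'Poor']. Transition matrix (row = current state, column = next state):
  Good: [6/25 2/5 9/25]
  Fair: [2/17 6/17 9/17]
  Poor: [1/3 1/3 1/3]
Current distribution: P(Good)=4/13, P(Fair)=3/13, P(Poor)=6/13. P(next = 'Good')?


P(next=Good) = Σᵢ P(now=i)×P(i→Good)
= 4/13×6/25 + 3/13×2/17 + 6/13×1/3
= 24/325 + 6/221 + 2/13 = 1408/5525

P = 1408/5525 ≈ 0.2548


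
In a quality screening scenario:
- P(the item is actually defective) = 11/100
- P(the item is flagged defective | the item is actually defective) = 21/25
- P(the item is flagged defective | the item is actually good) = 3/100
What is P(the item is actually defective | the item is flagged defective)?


Using Bayes' theorem:
P(A|B) = P(B|A)·P(A) / P(B)

P(the item is flagged defective) = 21/25 × 11/100 + 3/100 × 89/100
= 231/2500 + 267/10000 = 1191/10000

P(the item is actually defective|the item is flagged defective) = (231/2500) / (1191/10000) = 308/397

P(the item is actually defective|the item is flagged defective) = 308/397 ≈ 77.58%


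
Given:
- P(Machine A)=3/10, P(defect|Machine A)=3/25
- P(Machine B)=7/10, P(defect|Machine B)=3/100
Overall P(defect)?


P(B) = Σ P(B|Aᵢ)×P(Aᵢ)
  3/25×3/10 = 9/250
  3/100×7/10 = 21/1000
Sum = 57/1000

P(defect) = 57/1000 ≈ 5.70%


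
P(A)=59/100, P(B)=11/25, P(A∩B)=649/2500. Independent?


P(A)×P(B) = 649/2500
P(A∩B) = 649/2500
Equal ✓ → Independent

Yes, independent


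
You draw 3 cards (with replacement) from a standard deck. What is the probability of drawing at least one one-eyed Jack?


P(not a one-eyed Jack) = 50/52 = 25/26
P(none in 3 draws) = (25/26)^3 = 15625/17576
P(≥1 one-eyed Jack) = 1 - 15625/17576 = 1951/17576

P = 1951/17576 ≈ 11.10%


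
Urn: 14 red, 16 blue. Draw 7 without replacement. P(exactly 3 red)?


Hypergeometric: C(14,3)×C(16,4)/C(30,7)
= 364×1820/2035800 = 1274/3915

P(X=3) = 1274/3915 ≈ 32.54%


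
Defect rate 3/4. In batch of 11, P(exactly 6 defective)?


Binomial: P(X=6) = C(11,6)×p^6×(1-p)^5
= 462 × 729/4096 × 1/1024 = 168399/2097152

P(X=6) = 168399/2097152 ≈ 8.03%


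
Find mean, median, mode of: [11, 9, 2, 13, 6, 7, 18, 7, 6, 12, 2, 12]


Sorted: [2, 2, 6, 6, 7, 7, 9, 11, 12, 12, 13, 18]
Mean = 105/12 = 35/4
Median = 8
Freq: {11: 1, 9: 1, 2: 2, 13: 1, 6: 2, 7: 2, 18: 1, 12: 2}
Mode: [2, 6, 7, 12]

Mean=35/4, Median=8, Mode=[2, 6, 7, 12]


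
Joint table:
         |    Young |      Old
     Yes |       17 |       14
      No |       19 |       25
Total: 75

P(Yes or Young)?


P(Yes∨Young) = P(Yes) + P(Young) - P(Yes∧Young)
= (31 + 36 - 17)/75 = 50/75 = 2/3

P = 2/3 ≈ 66.67%


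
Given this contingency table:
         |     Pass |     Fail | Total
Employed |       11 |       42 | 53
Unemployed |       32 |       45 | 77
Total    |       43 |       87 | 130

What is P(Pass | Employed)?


P(Pass | Employed) = 11/(11+42) = 11/53

P(Pass|Employed) = 11/53 ≈ 20.75%


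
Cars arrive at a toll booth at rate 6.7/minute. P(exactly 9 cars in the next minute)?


Poisson(λ=6.7): P(X=9) = e^(-λ)×λ^k/k!
= e^(-6.7) × 6.7^9 / 9!
≈ 0.001230911903 × 27206534.3963 / 362880 ≈ 0.092286

P(X=9) ≈ 0.092286 ≈ 9.23%


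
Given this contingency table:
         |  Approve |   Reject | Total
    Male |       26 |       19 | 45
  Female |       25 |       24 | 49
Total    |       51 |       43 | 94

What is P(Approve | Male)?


P(Approve | Male) = 26/(26+19) = 26/45

P(Approve|Male) = 26/45 ≈ 57.78%


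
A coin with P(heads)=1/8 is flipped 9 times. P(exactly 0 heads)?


Binomial: P(X=0) = C(9,0)×p^0×(1-p)^9
= 1 × 1 × 40353607/134217728 = 40353607/134217728

P(X=0) = 40353607/134217728 ≈ 30.07%


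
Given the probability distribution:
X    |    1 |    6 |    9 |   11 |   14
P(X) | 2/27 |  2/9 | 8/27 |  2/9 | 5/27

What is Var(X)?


E[X] = 82/9
E[X²] = 2572/27
Var(X) = E[X²] - (E[X])² = 2572/27 - 6724/81 = 992/81

Var(X) = 992/81 ≈ 12.2469


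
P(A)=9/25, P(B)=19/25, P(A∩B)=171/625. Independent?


P(A)×P(B) = 171/625
P(A∩B) = 171/625
Equal ✓ → Independent

Yes, independent


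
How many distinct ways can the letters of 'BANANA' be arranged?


Letters: 6, freq: {'B': 1, 'A': 3, 'N': 2}
6!/(1!×3!×2!) = 720/12 = 60

60


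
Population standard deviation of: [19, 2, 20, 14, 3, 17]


Mean = 75/6 = 25/2
  (19-25/2)²=169/4
  (2-25/2)²=441/4
  (20-25/2)²=225/4
  (14-25/2)²=9/4
  (3-25/2)²=361/4
  (17-25/2)²=81/4
Σ(x-μ)² = 643/2
σ² = (643/2)/6 = 643/12

σ = √(643/12) ≈ 7.3201


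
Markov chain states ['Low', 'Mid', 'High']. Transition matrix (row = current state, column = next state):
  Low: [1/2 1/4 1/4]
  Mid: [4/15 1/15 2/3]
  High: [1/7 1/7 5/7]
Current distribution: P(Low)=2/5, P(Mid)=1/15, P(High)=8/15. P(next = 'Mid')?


P(next=Mid) = Σᵢ P(now=i)×P(i→Mid)
= 2/5×1/4 + 1/15×1/15 + 8/15×1/7
= 1/10 + 1/225 + 8/105 = 569/3150

P = 569/3150 ≈ 0.1806


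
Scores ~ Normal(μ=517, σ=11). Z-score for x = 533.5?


z = (x - μ)/σ = (533.5 - 517)/11 = 1.5

z = 1.5


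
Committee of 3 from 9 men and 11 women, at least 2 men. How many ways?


Count by #men:
  2M,1W: C(9,2)×C(11,1)=396
  3M,0W: C(9,3)×C(11,0)=84
Total = 480

480


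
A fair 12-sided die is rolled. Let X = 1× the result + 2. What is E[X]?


E[die] = (1+12)/2 = 13/2
E[X] = 1×13/2 + 2 = 17/2

E[X] = 17/2


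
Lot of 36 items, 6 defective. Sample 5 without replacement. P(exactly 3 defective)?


Hypergeometric: C(6,3)×C(30,2)/C(36,5)
= 20×435/376992 = 725/31416

P(X=3) = 725/31416 ≈ 2.31%


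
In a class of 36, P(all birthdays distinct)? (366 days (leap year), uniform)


P(all different) = Π(366-i)/366 for i=0..35
= (366/366)×(365/366)×...×(331/366)
= 0.168667

P ≈ 0.1687 ≈ 16.87%


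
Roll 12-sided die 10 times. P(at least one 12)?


P(no 12)^10 = (11/12)^10 = 25937424601/61917364224
P(≥1) = 1 - 25937424601/61917364224 = 35979939623/61917364224

P = 35979939623/61917364224 ≈ 58.11%


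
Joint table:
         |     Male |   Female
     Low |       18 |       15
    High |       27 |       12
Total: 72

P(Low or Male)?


P(Low∨Male) = P(Low) + P(Male) - P(Low∧Male)
= (33 + 45 - 18)/72 = 60/72 = 5/6

P = 5/6 ≈ 83.33%


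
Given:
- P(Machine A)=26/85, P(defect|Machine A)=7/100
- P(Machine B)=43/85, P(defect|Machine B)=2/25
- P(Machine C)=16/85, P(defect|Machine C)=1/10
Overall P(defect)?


P(B) = Σ P(B|Aᵢ)×P(Aᵢ)
  7/100×26/85 = 91/4250
  2/25×43/85 = 86/2125
  1/10×16/85 = 8/425
Sum = 343/4250

P(defect) = 343/4250 ≈ 8.07%


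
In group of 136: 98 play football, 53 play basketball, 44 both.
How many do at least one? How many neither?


|A∪B| = 98+53-44 = 107
Neither = 136-107 = 29

At least one: 107; Neither: 29


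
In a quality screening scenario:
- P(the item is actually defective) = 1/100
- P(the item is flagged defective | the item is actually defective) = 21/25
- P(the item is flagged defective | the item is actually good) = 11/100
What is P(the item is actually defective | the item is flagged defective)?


Using Bayes' theorem:
P(A|B) = P(B|A)·P(A) / P(B)

P(the item is flagged defective) = 21/25 × 1/100 + 11/100 × 99/100
= 21/2500 + 1089/10000 = 1173/10000

P(the item is actually defective|the item is flagged defective) = (21/2500) / (1173/10000) = 28/391

P(the item is actually defective|the item is flagged defective) = 28/391 ≈ 7.16%


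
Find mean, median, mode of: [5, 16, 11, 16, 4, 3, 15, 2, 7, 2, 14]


Sorted: [2, 2, 3, 4, 5, 7, 11, 14, 15, 16, 16]
Mean = 95/11
Median = 7
Freq: {5: 1, 16: 2, 11: 1, 4: 1, 3: 1, 15: 1, 2: 2, 7: 1, 14: 1}
Mode: [2, 16]

Mean=95/11, Median=7, Mode=[2, 16]


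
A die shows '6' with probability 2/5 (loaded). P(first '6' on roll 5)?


Geometric: P(X=5) = (1-p)^(k-1)×p = (3/5)^4×2/5 = 162/3125

P(X=5) = 162/3125 ≈ 5.18%


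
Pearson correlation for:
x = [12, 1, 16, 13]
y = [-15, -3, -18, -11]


n=4, Σx=42, Σy=-47, Σxy=-614, Σx²=570, Σy²=679
r = (4×(-614) - 42×(-47))/√((4×570 - 42²)(4×679 - (-47)²))
= -482/√(516×507) = -482/√261612 ≈ -482/511.4802 ≈ -0.9424

r ≈ -0.9424


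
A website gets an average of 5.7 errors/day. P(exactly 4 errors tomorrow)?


Poisson(λ=5.7): P(X=4) = e^(-λ)×λ^k/k!
= e^(-5.7) × 5.7^4 / 4!
≈ 0.003345965457 × 1055.6001 / 24 ≈ 0.147167

P(X=4) ≈ 0.147167 ≈ 14.72%


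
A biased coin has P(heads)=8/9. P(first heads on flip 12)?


Geometric: P(X=12) = (1-p)^(k-1)×p = (1/9)^11×8/9 = 8/282429536481

P(X=12) = 8/282429536481 ≈ 0.00%


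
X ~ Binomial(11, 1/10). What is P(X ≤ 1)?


P(X ≤ 1) = Σ P(X=i) for i=0..1
P(X=0) = 31381059609/100000000000
P(X=1) = 38354628411/100000000000
Sum = 3486784401/5000000000

P(X ≤ 1) = 3486784401/5000000000 ≈ 69.74%


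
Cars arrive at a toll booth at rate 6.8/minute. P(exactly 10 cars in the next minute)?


Poisson(λ=6.8): P(X=10) = e^(-λ)×λ^k/k!
= e^(-6.8) × 6.8^10 / 10!
≈ 0.001113775148 × 211392282.016 / 3628800 ≈ 0.064882

P(X=10) ≈ 0.064882 ≈ 6.49%


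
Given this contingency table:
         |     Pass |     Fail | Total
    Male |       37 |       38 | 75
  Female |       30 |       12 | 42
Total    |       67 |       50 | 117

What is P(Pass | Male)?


P(Pass | Male) = 37/(37+38) = 37/75

P(Pass|Male) = 37/75 ≈ 49.33%


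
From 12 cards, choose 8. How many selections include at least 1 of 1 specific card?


Complement: C(12,8) - C(11,8) = 495 - 165 = 330

330


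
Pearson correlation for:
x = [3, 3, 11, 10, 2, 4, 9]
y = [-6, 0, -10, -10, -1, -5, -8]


n=7, Σx=42, Σy=-40, Σxy=-322, Σx²=340, Σy²=326
r = (7×(-322) - 42×(-40))/√((7×340 - 42²)(7×326 - (-40)²))
= -574/√(616×682) = -574/√420112 ≈ -574/648.1605 ≈ -0.8856

r ≈ -0.8856


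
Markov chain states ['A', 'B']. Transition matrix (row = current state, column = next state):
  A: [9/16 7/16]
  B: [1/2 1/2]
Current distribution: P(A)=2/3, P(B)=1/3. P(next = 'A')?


P(next=A) = Σᵢ P(now=i)×P(i→A)
= 2/3×9/16 + 1/3×1/2
= 3/8 + 1/6 = 13/24

P = 13/24 ≈ 0.5417


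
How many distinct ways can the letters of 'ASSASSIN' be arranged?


Letters: 8, freq: {'A': 2, 'S': 4, 'I': 1, 'N': 1}
8!/(2!×4!×1!×1!) = 40320/48 = 840

840


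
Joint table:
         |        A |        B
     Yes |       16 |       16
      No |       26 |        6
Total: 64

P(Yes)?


P(Yes) = (16+16)/64 = 32/64 = 1/2

P(Yes) = 1/2 ≈ 50.00%


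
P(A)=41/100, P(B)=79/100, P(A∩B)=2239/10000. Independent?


P(A)×P(B) = 3239/10000
P(A∩B) = 2239/10000
Not equal → NOT independent

No, not independent


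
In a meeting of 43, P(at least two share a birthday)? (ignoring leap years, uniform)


P(all different) = Π(365-i)/365 for i=0..42
= 0.076077
P(match) = 1 - 0.076077 = 0.923923

P ≈ 0.9239 ≈ 92.39%


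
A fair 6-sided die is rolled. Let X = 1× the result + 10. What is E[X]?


E[die] = (1+6)/2 = 7/2
E[X] = 1×7/2 + 10 = 27/2

E[X] = 27/2


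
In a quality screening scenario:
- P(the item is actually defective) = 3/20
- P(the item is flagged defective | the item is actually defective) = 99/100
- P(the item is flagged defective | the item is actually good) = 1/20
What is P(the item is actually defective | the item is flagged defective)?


Using Bayes' theorem:
P(A|B) = P(B|A)·P(A) / P(B)

P(the item is flagged defective) = 99/100 × 3/20 + 1/20 × 17/20
= 297/2000 + 17/400 = 191/1000

P(the item is actually defective|the item is flagged defective) = (297/2000) / (191/1000) = 297/382

P(the item is actually defective|the item is flagged defective) = 297/382 ≈ 77.75%


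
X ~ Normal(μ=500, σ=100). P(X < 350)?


z = (350-500)/100 = -1.5
P(Z < -1.5) = 0.0668

P(X < 350) ≈ 0.0668


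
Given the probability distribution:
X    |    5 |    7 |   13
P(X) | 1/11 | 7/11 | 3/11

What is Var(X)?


E[X] = 93/11
E[X²] = 875/11
Var(X) = E[X²] - (E[X])² = 875/11 - 8649/121 = 976/121

Var(X) = 976/121 ≈ 8.0661


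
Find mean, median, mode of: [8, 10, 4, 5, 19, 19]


Sorted: [4, 5, 8, 10, 19, 19]
Mean = 65/6
Median = 9
Freq: {8: 1, 10: 1, 4: 1, 5: 1, 19: 2}
Mode: [19]

Mean=65/6, Median=9, Mode=19
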